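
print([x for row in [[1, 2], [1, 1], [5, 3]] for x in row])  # [1, 2, 1, 1, 5, 3]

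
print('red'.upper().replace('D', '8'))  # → RE8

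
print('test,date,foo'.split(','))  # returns ['test', 'date', 'foo']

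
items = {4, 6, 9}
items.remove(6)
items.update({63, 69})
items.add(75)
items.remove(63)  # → {4, 9, 69, 75}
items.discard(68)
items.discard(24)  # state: {4, 9, 69, 75}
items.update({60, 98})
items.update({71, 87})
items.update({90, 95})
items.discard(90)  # {4, 9, 60, 69, 71, 75, 87, 95, 98}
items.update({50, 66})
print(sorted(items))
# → [4, 9, 50, 60, 66, 69, 71, 75, 87, 95, 98]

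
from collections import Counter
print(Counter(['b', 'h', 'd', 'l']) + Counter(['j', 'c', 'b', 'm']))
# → Counter({'b': 2, 'h': 1, 'd': 1, 'l': 1, 'j': 1, 'c': 1, 'm': 1})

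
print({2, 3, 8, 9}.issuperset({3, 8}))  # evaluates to True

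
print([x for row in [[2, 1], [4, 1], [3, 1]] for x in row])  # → [2, 1, 4, 1, 3, 1]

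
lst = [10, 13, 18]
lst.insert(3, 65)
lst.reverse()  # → [65, 18, 13, 10]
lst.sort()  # [10, 13, 18, 65]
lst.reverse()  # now [65, 18, 13, 10]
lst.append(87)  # [65, 18, 13, 10, 87]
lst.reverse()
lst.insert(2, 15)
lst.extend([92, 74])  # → [87, 10, 15, 13, 18, 65, 92, 74]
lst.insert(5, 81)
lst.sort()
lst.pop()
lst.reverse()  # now [87, 81, 74, 65, 18, 15, 13, 10]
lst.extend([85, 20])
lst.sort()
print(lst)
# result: [10, 13, 15, 18, 20, 65, 74, 81, 85, 87]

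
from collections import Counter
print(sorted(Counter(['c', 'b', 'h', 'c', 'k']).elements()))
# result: ['b', 'c', 'c', 'h', 'k']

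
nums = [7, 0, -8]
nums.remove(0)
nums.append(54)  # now [7, -8, 54]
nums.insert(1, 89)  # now [7, 89, -8, 54]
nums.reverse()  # [54, -8, 89, 7]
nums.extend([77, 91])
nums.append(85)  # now [54, -8, 89, 7, 77, 91, 85]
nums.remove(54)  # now [-8, 89, 7, 77, 91, 85]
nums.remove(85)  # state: [-8, 89, 7, 77, 91]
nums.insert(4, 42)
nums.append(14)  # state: [-8, 89, 7, 77, 42, 91, 14]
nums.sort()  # [-8, 7, 14, 42, 77, 89, 91]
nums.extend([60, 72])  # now [-8, 7, 14, 42, 77, 89, 91, 60, 72]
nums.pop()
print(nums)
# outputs [-8, 7, 14, 42, 77, 89, 91, 60]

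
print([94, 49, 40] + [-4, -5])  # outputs [94, 49, 40, -4, -5]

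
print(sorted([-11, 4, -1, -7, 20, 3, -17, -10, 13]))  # [-17, -11, -10, -7, -1, 3, 4, 13, 20]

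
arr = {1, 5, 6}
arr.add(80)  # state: {1, 5, 6, 80}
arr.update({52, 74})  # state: {1, 5, 6, 52, 74, 80}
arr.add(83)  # {1, 5, 6, 52, 74, 80, 83}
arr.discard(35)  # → {1, 5, 6, 52, 74, 80, 83}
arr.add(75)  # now {1, 5, 6, 52, 74, 75, 80, 83}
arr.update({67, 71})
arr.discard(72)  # {1, 5, 6, 52, 67, 71, 74, 75, 80, 83}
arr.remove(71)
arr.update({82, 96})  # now {1, 5, 6, 52, 67, 74, 75, 80, 82, 83, 96}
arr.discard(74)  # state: {1, 5, 6, 52, 67, 75, 80, 82, 83, 96}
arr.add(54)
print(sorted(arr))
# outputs [1, 5, 6, 52, 54, 67, 75, 80, 82, 83, 96]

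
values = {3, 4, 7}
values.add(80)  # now {3, 4, 7, 80}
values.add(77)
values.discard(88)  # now {3, 4, 7, 77, 80}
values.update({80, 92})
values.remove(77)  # {3, 4, 7, 80, 92}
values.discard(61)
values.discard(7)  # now {3, 4, 80, 92}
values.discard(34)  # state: {3, 4, 80, 92}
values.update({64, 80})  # {3, 4, 64, 80, 92}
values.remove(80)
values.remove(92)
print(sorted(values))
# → [3, 4, 64]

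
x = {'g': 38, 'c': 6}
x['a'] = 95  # {'g': 38, 'c': 6, 'a': 95}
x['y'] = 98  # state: {'g': 38, 'c': 6, 'a': 95, 'y': 98}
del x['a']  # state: {'g': 38, 'c': 6, 'y': 98}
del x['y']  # {'g': 38, 'c': 6}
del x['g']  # {'c': 6}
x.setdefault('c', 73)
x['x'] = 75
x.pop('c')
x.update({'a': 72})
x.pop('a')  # 72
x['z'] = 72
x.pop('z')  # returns 72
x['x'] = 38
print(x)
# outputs {'x': 38}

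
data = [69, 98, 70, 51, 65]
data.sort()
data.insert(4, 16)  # [51, 65, 69, 70, 16, 98]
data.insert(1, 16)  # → [51, 16, 65, 69, 70, 16, 98]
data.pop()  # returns 98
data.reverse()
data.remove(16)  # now [70, 69, 65, 16, 51]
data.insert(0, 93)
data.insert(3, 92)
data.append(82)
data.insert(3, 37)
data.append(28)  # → [93, 70, 69, 37, 92, 65, 16, 51, 82, 28]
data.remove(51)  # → [93, 70, 69, 37, 92, 65, 16, 82, 28]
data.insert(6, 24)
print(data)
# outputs [93, 70, 69, 37, 92, 65, 24, 16, 82, 28]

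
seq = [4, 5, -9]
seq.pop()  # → -9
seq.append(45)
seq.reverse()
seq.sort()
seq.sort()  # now [4, 5, 45]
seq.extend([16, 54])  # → [4, 5, 45, 16, 54]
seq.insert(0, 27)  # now [27, 4, 5, 45, 16, 54]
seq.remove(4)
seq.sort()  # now [5, 16, 27, 45, 54]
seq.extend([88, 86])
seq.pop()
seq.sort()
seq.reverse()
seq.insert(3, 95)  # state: [88, 54, 45, 95, 27, 16, 5]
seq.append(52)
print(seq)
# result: [88, 54, 45, 95, 27, 16, 5, 52]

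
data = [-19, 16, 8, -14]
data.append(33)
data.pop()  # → 33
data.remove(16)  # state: [-19, 8, -14]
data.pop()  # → -14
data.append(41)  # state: [-19, 8, 41]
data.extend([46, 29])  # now [-19, 8, 41, 46, 29]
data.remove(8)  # [-19, 41, 46, 29]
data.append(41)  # [-19, 41, 46, 29, 41]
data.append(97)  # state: [-19, 41, 46, 29, 41, 97]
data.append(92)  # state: [-19, 41, 46, 29, 41, 97, 92]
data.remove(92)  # [-19, 41, 46, 29, 41, 97]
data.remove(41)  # [-19, 46, 29, 41, 97]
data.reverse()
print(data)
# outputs [97, 41, 29, 46, -19]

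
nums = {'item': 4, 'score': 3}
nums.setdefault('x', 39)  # 39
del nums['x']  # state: {'item': 4, 'score': 3}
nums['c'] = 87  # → {'item': 4, 'score': 3, 'c': 87}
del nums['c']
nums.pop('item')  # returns 4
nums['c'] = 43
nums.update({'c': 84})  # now {'score': 3, 'c': 84}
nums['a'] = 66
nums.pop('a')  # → 66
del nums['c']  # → {'score': 3}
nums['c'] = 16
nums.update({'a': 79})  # {'score': 3, 'c': 16, 'a': 79}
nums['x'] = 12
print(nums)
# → {'score': 3, 'c': 16, 'a': 79, 'x': 12}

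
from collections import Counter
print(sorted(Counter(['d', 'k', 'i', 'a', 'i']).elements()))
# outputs ['a', 'd', 'i', 'i', 'k']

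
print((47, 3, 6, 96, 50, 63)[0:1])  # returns (47,)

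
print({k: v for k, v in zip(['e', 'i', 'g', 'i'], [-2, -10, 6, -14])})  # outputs {'e': -2, 'i': -14, 'g': 6}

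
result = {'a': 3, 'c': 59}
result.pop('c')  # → 59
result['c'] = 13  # {'a': 3, 'c': 13}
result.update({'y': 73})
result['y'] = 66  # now {'a': 3, 'c': 13, 'y': 66}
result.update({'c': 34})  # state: {'a': 3, 'c': 34, 'y': 66}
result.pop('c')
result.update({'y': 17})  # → {'a': 3, 'y': 17}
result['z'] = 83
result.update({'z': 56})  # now {'a': 3, 'y': 17, 'z': 56}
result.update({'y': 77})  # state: {'a': 3, 'y': 77, 'z': 56}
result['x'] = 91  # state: {'a': 3, 'y': 77, 'z': 56, 'x': 91}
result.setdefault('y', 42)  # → 77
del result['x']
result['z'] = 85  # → {'a': 3, 'y': 77, 'z': 85}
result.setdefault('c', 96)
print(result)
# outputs {'a': 3, 'y': 77, 'z': 85, 'c': 96}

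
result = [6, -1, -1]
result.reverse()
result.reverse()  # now [6, -1, -1]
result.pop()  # -1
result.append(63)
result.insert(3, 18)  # [6, -1, 63, 18]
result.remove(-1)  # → [6, 63, 18]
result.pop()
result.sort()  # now [6, 63]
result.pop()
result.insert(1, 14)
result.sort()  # [6, 14]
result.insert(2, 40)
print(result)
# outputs [6, 14, 40]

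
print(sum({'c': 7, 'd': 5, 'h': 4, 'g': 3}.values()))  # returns 19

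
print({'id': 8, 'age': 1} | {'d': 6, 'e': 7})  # {'id': 8, 'age': 1, 'd': 6, 'e': 7}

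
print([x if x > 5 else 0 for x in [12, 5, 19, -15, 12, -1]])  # [12, 0, 19, 0, 12, 0]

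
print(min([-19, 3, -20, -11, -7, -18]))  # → -20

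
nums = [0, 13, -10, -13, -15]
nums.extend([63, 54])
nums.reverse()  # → [54, 63, -15, -13, -10, 13, 0]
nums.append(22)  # [54, 63, -15, -13, -10, 13, 0, 22]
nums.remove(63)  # [54, -15, -13, -10, 13, 0, 22]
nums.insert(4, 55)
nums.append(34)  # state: [54, -15, -13, -10, 55, 13, 0, 22, 34]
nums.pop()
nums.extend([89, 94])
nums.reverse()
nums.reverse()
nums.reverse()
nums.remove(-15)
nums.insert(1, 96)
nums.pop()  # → 54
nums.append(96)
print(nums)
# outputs [94, 96, 89, 22, 0, 13, 55, -10, -13, 96]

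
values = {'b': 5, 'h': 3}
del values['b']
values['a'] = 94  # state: {'h': 3, 'a': 94}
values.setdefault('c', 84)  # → 84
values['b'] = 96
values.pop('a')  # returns 94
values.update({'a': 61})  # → {'h': 3, 'c': 84, 'b': 96, 'a': 61}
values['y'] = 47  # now {'h': 3, 'c': 84, 'b': 96, 'a': 61, 'y': 47}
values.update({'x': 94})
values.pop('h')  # 3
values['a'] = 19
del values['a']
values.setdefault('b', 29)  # 96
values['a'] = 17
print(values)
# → {'c': 84, 'b': 96, 'y': 47, 'x': 94, 'a': 17}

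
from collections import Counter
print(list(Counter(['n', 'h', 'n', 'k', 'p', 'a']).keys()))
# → ['n', 'h', 'k', 'p', 'a']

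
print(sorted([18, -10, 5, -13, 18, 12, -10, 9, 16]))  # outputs [-13, -10, -10, 5, 9, 12, 16, 18, 18]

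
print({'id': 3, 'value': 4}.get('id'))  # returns 3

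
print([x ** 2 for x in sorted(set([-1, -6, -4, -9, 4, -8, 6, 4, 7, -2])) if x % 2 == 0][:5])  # [64, 36, 16, 4, 16]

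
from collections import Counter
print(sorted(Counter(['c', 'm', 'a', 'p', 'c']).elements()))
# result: ['a', 'c', 'c', 'm', 'p']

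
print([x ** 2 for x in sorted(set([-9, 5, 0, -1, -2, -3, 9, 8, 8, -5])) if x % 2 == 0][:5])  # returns [4, 0, 64]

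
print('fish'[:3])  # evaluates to fis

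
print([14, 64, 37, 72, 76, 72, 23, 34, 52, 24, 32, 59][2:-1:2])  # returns [37, 76, 23, 52, 32]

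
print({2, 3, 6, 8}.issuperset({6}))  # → True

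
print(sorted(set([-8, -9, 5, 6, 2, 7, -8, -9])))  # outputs [-9, -8, 2, 5, 6, 7]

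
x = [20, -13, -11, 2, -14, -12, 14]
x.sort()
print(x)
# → [-14, -13, -12, -11, 2, 14, 20]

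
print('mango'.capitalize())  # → Mango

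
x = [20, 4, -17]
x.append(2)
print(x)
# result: [20, 4, -17, 2]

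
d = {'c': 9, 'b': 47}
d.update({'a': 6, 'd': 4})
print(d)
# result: {'c': 9, 'b': 47, 'a': 6, 'd': 4}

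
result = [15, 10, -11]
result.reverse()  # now [-11, 10, 15]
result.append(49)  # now [-11, 10, 15, 49]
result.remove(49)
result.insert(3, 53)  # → [-11, 10, 15, 53]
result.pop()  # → 53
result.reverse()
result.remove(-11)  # [15, 10]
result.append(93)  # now [15, 10, 93]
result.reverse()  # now [93, 10, 15]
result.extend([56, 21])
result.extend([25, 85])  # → [93, 10, 15, 56, 21, 25, 85]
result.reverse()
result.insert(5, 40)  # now [85, 25, 21, 56, 15, 40, 10, 93]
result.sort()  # [10, 15, 21, 25, 40, 56, 85, 93]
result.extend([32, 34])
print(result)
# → [10, 15, 21, 25, 40, 56, 85, 93, 32, 34]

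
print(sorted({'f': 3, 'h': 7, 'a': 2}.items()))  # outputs [('a', 2), ('f', 3), ('h', 7)]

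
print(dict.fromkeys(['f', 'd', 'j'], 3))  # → {'f': 3, 'd': 3, 'j': 3}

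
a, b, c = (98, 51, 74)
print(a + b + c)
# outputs 223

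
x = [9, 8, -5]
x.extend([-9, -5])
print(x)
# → [9, 8, -5, -9, -5]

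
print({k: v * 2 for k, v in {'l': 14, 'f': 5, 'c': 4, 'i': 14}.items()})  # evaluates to {'l': 28, 'f': 10, 'c': 8, 'i': 28}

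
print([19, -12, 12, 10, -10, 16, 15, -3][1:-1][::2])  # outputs [-12, 10, 16]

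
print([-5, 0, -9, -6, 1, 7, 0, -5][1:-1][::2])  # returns [0, -6, 7]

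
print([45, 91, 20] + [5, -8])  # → [45, 91, 20, 5, -8]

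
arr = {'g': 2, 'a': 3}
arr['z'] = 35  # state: {'g': 2, 'a': 3, 'z': 35}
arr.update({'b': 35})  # {'g': 2, 'a': 3, 'z': 35, 'b': 35}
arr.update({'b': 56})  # {'g': 2, 'a': 3, 'z': 35, 'b': 56}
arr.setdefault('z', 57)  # 35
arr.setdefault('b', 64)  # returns 56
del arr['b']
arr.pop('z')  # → 35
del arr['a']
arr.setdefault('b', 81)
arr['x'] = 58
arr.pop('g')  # 2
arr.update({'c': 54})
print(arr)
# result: {'b': 81, 'x': 58, 'c': 54}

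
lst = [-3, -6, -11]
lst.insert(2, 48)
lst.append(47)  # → [-3, -6, 48, -11, 47]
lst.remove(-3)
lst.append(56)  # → [-6, 48, -11, 47, 56]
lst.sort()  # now [-11, -6, 47, 48, 56]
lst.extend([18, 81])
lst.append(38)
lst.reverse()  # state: [38, 81, 18, 56, 48, 47, -6, -11]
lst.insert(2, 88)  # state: [38, 81, 88, 18, 56, 48, 47, -6, -11]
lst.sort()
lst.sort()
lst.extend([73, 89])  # [-11, -6, 18, 38, 47, 48, 56, 81, 88, 73, 89]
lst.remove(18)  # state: [-11, -6, 38, 47, 48, 56, 81, 88, 73, 89]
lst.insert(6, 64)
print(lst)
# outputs [-11, -6, 38, 47, 48, 56, 64, 81, 88, 73, 89]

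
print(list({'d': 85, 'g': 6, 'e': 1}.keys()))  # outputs ['d', 'g', 'e']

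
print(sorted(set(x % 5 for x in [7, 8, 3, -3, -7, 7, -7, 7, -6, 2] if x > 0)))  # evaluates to [2, 3]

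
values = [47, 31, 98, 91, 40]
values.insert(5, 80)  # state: [47, 31, 98, 91, 40, 80]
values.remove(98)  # [47, 31, 91, 40, 80]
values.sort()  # [31, 40, 47, 80, 91]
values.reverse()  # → [91, 80, 47, 40, 31]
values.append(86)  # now [91, 80, 47, 40, 31, 86]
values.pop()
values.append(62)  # [91, 80, 47, 40, 31, 62]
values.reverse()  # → [62, 31, 40, 47, 80, 91]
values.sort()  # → [31, 40, 47, 62, 80, 91]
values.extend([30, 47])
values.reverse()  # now [47, 30, 91, 80, 62, 47, 40, 31]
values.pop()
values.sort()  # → [30, 40, 47, 47, 62, 80, 91]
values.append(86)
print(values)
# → [30, 40, 47, 47, 62, 80, 91, 86]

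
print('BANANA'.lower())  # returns banana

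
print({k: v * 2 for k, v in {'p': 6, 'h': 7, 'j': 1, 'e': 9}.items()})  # {'p': 12, 'h': 14, 'j': 2, 'e': 18}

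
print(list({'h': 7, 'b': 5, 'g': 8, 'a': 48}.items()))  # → [('h', 7), ('b', 5), ('g', 8), ('a', 48)]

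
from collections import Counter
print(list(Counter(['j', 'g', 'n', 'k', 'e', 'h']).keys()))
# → ['j', 'g', 'n', 'k', 'e', 'h']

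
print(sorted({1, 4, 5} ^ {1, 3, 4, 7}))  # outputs [3, 5, 7]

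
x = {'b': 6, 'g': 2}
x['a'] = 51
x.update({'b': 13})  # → {'b': 13, 'g': 2, 'a': 51}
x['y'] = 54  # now {'b': 13, 'g': 2, 'a': 51, 'y': 54}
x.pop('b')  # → 13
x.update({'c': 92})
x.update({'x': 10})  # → {'g': 2, 'a': 51, 'y': 54, 'c': 92, 'x': 10}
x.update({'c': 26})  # {'g': 2, 'a': 51, 'y': 54, 'c': 26, 'x': 10}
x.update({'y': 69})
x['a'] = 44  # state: {'g': 2, 'a': 44, 'y': 69, 'c': 26, 'x': 10}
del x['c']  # {'g': 2, 'a': 44, 'y': 69, 'x': 10}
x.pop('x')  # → 10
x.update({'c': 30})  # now {'g': 2, 'a': 44, 'y': 69, 'c': 30}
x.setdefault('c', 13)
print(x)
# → {'g': 2, 'a': 44, 'y': 69, 'c': 30}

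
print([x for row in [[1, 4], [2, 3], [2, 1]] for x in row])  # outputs [1, 4, 2, 3, 2, 1]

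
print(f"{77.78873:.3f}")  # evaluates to 77.789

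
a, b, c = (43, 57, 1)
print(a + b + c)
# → 101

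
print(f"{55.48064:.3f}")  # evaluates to 55.481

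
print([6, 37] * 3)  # [6, 37, 6, 37, 6, 37]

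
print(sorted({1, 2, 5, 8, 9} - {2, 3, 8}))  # [1, 5, 9]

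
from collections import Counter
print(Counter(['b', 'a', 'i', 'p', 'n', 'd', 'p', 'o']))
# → Counter({'p': 2, 'b': 1, 'a': 1, 'i': 1, 'n': 1, 'd': 1, 'o': 1})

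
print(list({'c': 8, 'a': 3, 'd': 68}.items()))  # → [('c', 8), ('a', 3), ('d', 68)]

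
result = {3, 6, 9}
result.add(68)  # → {3, 6, 9, 68}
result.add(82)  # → {3, 6, 9, 68, 82}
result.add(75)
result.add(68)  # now {3, 6, 9, 68, 75, 82}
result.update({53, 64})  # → {3, 6, 9, 53, 64, 68, 75, 82}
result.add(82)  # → {3, 6, 9, 53, 64, 68, 75, 82}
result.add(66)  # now {3, 6, 9, 53, 64, 66, 68, 75, 82}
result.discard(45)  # {3, 6, 9, 53, 64, 66, 68, 75, 82}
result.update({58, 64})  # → {3, 6, 9, 53, 58, 64, 66, 68, 75, 82}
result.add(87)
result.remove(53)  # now {3, 6, 9, 58, 64, 66, 68, 75, 82, 87}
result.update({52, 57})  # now {3, 6, 9, 52, 57, 58, 64, 66, 68, 75, 82, 87}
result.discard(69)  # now {3, 6, 9, 52, 57, 58, 64, 66, 68, 75, 82, 87}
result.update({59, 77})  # {3, 6, 9, 52, 57, 58, 59, 64, 66, 68, 75, 77, 82, 87}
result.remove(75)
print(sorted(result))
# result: [3, 6, 9, 52, 57, 58, 59, 64, 66, 68, 77, 82, 87]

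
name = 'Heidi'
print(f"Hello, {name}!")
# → Hello, Heidi!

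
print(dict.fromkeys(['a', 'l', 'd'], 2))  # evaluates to {'a': 2, 'l': 2, 'd': 2}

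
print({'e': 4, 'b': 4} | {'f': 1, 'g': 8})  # {'e': 4, 'b': 4, 'f': 1, 'g': 8}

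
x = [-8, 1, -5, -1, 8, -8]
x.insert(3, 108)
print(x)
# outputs [-8, 1, -5, 108, -1, 8, -8]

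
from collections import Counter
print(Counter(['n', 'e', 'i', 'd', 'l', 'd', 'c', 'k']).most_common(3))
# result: [('d', 2), ('n', 1), ('e', 1)]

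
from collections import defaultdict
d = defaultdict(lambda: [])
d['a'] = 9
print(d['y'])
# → []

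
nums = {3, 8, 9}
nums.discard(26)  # {3, 8, 9}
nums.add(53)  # {3, 8, 9, 53}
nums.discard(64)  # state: {3, 8, 9, 53}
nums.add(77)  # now {3, 8, 9, 53, 77}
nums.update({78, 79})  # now {3, 8, 9, 53, 77, 78, 79}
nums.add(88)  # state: {3, 8, 9, 53, 77, 78, 79, 88}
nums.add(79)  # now {3, 8, 9, 53, 77, 78, 79, 88}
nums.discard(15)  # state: {3, 8, 9, 53, 77, 78, 79, 88}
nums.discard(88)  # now {3, 8, 9, 53, 77, 78, 79}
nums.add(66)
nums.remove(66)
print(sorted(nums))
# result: [3, 8, 9, 53, 77, 78, 79]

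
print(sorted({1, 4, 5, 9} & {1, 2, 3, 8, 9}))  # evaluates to [1, 9]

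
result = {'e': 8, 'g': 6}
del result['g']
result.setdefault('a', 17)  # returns 17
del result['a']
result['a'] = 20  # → {'e': 8, 'a': 20}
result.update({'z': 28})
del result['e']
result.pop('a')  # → 20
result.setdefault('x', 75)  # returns 75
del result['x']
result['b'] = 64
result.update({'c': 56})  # {'z': 28, 'b': 64, 'c': 56}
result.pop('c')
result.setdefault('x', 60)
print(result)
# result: {'z': 28, 'b': 64, 'x': 60}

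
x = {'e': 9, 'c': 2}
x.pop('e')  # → 9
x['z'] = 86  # {'c': 2, 'z': 86}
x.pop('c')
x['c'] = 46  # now {'z': 86, 'c': 46}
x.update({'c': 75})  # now {'z': 86, 'c': 75}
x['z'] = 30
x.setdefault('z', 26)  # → 30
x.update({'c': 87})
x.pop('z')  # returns 30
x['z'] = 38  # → {'c': 87, 'z': 38}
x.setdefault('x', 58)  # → 58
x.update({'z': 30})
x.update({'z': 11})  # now {'c': 87, 'z': 11, 'x': 58}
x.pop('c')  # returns 87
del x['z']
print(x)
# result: {'x': 58}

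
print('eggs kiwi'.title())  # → Eggs Kiwi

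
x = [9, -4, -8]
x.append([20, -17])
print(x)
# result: [9, -4, -8, [20, -17]]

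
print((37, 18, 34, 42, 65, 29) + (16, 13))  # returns (37, 18, 34, 42, 65, 29, 16, 13)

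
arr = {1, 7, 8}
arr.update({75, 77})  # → {1, 7, 8, 75, 77}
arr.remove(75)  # {1, 7, 8, 77}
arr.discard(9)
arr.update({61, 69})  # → {1, 7, 8, 61, 69, 77}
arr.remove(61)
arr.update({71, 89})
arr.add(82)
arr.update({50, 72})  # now {1, 7, 8, 50, 69, 71, 72, 77, 82, 89}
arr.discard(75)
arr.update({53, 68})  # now {1, 7, 8, 50, 53, 68, 69, 71, 72, 77, 82, 89}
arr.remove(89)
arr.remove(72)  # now {1, 7, 8, 50, 53, 68, 69, 71, 77, 82}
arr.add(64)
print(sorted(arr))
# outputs [1, 7, 8, 50, 53, 64, 68, 69, 71, 77, 82]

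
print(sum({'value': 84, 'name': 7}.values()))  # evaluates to 91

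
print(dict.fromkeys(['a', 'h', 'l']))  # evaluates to {'a': None, 'h': None, 'l': None}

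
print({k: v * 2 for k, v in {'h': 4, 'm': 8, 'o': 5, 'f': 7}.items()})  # {'h': 8, 'm': 16, 'o': 10, 'f': 14}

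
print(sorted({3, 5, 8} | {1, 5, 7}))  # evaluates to [1, 3, 5, 7, 8]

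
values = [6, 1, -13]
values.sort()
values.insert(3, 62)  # [-13, 1, 6, 62]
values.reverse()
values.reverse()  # [-13, 1, 6, 62]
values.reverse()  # [62, 6, 1, -13]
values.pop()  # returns -13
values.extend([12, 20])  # [62, 6, 1, 12, 20]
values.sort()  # [1, 6, 12, 20, 62]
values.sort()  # [1, 6, 12, 20, 62]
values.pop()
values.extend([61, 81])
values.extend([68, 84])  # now [1, 6, 12, 20, 61, 81, 68, 84]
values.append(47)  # [1, 6, 12, 20, 61, 81, 68, 84, 47]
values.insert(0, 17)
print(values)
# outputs [17, 1, 6, 12, 20, 61, 81, 68, 84, 47]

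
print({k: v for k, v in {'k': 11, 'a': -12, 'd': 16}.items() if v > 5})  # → {'k': 11, 'd': 16}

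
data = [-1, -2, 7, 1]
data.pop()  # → 1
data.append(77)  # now [-1, -2, 7, 77]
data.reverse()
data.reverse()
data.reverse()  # [77, 7, -2, -1]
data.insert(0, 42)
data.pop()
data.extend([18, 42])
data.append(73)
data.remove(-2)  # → [42, 77, 7, 18, 42, 73]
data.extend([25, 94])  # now [42, 77, 7, 18, 42, 73, 25, 94]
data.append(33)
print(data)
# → [42, 77, 7, 18, 42, 73, 25, 94, 33]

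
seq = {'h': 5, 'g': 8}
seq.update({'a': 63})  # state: {'h': 5, 'g': 8, 'a': 63}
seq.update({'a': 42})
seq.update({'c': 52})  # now {'h': 5, 'g': 8, 'a': 42, 'c': 52}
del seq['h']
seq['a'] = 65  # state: {'g': 8, 'a': 65, 'c': 52}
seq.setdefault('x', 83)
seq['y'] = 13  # {'g': 8, 'a': 65, 'c': 52, 'x': 83, 'y': 13}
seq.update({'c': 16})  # {'g': 8, 'a': 65, 'c': 16, 'x': 83, 'y': 13}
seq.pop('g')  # 8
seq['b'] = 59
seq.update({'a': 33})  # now {'a': 33, 'c': 16, 'x': 83, 'y': 13, 'b': 59}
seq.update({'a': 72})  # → {'a': 72, 'c': 16, 'x': 83, 'y': 13, 'b': 59}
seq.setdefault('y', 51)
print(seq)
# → {'a': 72, 'c': 16, 'x': 83, 'y': 13, 'b': 59}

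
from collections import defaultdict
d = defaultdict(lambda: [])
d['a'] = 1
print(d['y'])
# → []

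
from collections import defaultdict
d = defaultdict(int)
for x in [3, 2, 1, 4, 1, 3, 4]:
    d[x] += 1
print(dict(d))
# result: {3: 2, 2: 1, 1: 2, 4: 2}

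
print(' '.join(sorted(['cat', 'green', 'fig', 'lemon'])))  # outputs cat fig green lemon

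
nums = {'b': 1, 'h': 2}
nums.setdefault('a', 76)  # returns 76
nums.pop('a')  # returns 76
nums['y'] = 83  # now {'b': 1, 'h': 2, 'y': 83}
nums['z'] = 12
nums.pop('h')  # 2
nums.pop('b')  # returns 1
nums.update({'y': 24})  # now {'y': 24, 'z': 12}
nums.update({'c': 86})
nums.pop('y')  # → 24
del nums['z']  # {'c': 86}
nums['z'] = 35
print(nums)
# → {'c': 86, 'z': 35}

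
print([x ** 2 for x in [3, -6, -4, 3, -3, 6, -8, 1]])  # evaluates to [9, 36, 16, 9, 9, 36, 64, 1]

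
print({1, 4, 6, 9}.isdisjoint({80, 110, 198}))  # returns True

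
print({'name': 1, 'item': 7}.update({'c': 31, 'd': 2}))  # None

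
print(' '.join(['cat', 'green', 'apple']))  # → cat green apple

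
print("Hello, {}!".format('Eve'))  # Hello, Eve!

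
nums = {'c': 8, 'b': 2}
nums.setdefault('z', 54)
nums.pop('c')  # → 8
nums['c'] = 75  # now {'b': 2, 'z': 54, 'c': 75}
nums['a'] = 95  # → {'b': 2, 'z': 54, 'c': 75, 'a': 95}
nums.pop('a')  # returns 95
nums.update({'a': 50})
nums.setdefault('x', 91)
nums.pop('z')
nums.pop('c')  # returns 75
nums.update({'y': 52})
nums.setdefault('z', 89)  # 89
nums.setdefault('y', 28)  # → 52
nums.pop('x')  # 91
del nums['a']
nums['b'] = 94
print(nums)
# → {'b': 94, 'y': 52, 'z': 89}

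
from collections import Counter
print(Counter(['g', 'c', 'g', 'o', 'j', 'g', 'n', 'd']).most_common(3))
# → [('g', 3), ('c', 1), ('o', 1)]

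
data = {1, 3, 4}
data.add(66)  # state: {1, 3, 4, 66}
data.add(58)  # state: {1, 3, 4, 58, 66}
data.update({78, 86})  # {1, 3, 4, 58, 66, 78, 86}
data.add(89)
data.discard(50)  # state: {1, 3, 4, 58, 66, 78, 86, 89}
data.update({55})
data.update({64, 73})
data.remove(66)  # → {1, 3, 4, 55, 58, 64, 73, 78, 86, 89}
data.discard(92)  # {1, 3, 4, 55, 58, 64, 73, 78, 86, 89}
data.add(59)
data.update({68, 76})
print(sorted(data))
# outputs [1, 3, 4, 55, 58, 59, 64, 68, 73, 76, 78, 86, 89]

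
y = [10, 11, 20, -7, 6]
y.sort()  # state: [-7, 6, 10, 11, 20]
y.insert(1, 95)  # [-7, 95, 6, 10, 11, 20]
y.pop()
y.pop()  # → 11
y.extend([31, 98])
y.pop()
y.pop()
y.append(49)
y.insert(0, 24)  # [24, -7, 95, 6, 10, 49]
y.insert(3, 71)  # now [24, -7, 95, 71, 6, 10, 49]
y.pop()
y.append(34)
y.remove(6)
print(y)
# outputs [24, -7, 95, 71, 10, 34]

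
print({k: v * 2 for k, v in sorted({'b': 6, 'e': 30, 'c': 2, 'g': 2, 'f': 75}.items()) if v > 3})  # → {'b': 12, 'e': 60, 'f': 150}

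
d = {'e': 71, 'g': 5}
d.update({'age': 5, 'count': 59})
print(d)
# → {'e': 71, 'g': 5, 'age': 5, 'count': 59}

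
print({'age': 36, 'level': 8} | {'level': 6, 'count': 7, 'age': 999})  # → {'age': 999, 'level': 6, 'count': 7}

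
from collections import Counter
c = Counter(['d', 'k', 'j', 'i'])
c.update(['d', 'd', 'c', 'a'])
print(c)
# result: Counter({'d': 3, 'k': 1, 'j': 1, 'i': 1, 'c': 1, 'a': 1})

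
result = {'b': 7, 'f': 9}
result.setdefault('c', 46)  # 46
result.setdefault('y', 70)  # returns 70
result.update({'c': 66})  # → {'b': 7, 'f': 9, 'c': 66, 'y': 70}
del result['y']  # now {'b': 7, 'f': 9, 'c': 66}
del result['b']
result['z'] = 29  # {'f': 9, 'c': 66, 'z': 29}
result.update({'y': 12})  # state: {'f': 9, 'c': 66, 'z': 29, 'y': 12}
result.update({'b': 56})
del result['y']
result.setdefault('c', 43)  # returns 66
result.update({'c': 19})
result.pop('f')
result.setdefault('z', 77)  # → 29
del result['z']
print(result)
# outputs {'c': 19, 'b': 56}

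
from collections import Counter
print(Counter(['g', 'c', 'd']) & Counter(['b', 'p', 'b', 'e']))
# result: Counter()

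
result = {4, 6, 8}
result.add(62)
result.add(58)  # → {4, 6, 8, 58, 62}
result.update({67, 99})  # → {4, 6, 8, 58, 62, 67, 99}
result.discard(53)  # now {4, 6, 8, 58, 62, 67, 99}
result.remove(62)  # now {4, 6, 8, 58, 67, 99}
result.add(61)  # {4, 6, 8, 58, 61, 67, 99}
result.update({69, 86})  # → {4, 6, 8, 58, 61, 67, 69, 86, 99}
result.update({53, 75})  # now {4, 6, 8, 53, 58, 61, 67, 69, 75, 86, 99}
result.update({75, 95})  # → {4, 6, 8, 53, 58, 61, 67, 69, 75, 86, 95, 99}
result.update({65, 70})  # {4, 6, 8, 53, 58, 61, 65, 67, 69, 70, 75, 86, 95, 99}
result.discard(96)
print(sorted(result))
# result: [4, 6, 8, 53, 58, 61, 65, 67, 69, 70, 75, 86, 95, 99]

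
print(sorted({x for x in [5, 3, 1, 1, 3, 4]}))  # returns [1, 3, 4, 5]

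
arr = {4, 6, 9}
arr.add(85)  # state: {4, 6, 9, 85}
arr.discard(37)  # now {4, 6, 9, 85}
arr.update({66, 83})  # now {4, 6, 9, 66, 83, 85}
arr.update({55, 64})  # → {4, 6, 9, 55, 64, 66, 83, 85}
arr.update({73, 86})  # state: {4, 6, 9, 55, 64, 66, 73, 83, 85, 86}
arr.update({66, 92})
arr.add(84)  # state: {4, 6, 9, 55, 64, 66, 73, 83, 84, 85, 86, 92}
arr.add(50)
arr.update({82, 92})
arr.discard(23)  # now {4, 6, 9, 50, 55, 64, 66, 73, 82, 83, 84, 85, 86, 92}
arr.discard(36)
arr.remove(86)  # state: {4, 6, 9, 50, 55, 64, 66, 73, 82, 83, 84, 85, 92}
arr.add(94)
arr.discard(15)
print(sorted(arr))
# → [4, 6, 9, 50, 55, 64, 66, 73, 82, 83, 84, 85, 92, 94]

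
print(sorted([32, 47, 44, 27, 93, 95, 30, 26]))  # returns [26, 27, 30, 32, 44, 47, 93, 95]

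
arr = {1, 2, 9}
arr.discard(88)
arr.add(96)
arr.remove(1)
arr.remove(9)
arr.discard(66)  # {2, 96}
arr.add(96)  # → {2, 96}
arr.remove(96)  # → {2}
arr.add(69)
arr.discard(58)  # {2, 69}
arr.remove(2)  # {69}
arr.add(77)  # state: {69, 77}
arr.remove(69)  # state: {77}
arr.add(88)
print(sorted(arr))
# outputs [77, 88]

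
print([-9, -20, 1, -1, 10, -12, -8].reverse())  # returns None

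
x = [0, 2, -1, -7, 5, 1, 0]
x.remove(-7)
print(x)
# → [0, 2, -1, 5, 1, 0]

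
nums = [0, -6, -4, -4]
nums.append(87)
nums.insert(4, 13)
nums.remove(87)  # [0, -6, -4, -4, 13]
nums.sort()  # [-6, -4, -4, 0, 13]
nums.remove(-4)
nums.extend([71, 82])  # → [-6, -4, 0, 13, 71, 82]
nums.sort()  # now [-6, -4, 0, 13, 71, 82]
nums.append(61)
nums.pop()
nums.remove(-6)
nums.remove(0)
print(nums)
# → [-4, 13, 71, 82]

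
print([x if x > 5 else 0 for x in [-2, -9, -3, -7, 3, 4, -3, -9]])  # [0, 0, 0, 0, 0, 0, 0, 0]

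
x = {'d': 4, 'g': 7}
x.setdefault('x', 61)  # 61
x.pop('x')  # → 61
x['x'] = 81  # {'d': 4, 'g': 7, 'x': 81}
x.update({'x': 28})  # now {'d': 4, 'g': 7, 'x': 28}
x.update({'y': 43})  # {'d': 4, 'g': 7, 'x': 28, 'y': 43}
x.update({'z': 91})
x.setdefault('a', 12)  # 12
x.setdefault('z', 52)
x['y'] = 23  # {'d': 4, 'g': 7, 'x': 28, 'y': 23, 'z': 91, 'a': 12}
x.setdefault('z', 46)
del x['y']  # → {'d': 4, 'g': 7, 'x': 28, 'z': 91, 'a': 12}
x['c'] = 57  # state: {'d': 4, 'g': 7, 'x': 28, 'z': 91, 'a': 12, 'c': 57}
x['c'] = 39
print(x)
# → {'d': 4, 'g': 7, 'x': 28, 'z': 91, 'a': 12, 'c': 39}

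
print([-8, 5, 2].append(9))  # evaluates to None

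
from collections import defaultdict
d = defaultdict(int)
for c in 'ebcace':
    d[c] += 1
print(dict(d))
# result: {'e': 2, 'b': 1, 'c': 2, 'a': 1}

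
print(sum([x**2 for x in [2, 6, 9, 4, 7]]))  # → 186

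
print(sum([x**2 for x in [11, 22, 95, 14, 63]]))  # 13795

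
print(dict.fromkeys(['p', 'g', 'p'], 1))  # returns {'p': 1, 'g': 1}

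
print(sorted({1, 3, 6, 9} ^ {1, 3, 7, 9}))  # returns [6, 7]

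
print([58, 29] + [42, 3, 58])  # [58, 29, 42, 3, 58]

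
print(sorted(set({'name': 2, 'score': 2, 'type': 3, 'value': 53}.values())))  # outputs [2, 3, 53]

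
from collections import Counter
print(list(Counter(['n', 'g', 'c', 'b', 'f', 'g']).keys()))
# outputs ['n', 'g', 'c', 'b', 'f']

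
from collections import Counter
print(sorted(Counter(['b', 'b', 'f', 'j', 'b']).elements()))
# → ['b', 'b', 'b', 'f', 'j']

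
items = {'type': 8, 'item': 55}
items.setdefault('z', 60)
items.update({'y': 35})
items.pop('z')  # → 60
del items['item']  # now {'type': 8, 'y': 35}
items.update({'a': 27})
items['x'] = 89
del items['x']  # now {'type': 8, 'y': 35, 'a': 27}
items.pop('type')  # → 8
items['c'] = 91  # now {'y': 35, 'a': 27, 'c': 91}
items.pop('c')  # 91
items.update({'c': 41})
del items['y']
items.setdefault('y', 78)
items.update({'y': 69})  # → {'a': 27, 'c': 41, 'y': 69}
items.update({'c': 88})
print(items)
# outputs {'a': 27, 'c': 88, 'y': 69}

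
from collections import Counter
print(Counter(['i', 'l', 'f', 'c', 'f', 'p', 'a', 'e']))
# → Counter({'f': 2, 'i': 1, 'l': 1, 'c': 1, 'p': 1, 'a': 1, 'e': 1})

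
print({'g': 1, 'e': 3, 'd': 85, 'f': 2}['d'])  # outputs 85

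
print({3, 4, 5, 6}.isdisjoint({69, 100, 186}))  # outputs True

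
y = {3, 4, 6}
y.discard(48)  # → {3, 4, 6}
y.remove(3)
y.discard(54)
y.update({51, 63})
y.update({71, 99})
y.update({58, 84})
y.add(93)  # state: {4, 6, 51, 58, 63, 71, 84, 93, 99}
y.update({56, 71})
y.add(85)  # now {4, 6, 51, 56, 58, 63, 71, 84, 85, 93, 99}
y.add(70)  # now {4, 6, 51, 56, 58, 63, 70, 71, 84, 85, 93, 99}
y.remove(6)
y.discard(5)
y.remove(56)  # {4, 51, 58, 63, 70, 71, 84, 85, 93, 99}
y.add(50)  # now {4, 50, 51, 58, 63, 70, 71, 84, 85, 93, 99}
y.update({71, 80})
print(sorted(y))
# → [4, 50, 51, 58, 63, 70, 71, 80, 84, 85, 93, 99]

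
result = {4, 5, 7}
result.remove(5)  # {4, 7}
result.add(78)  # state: {4, 7, 78}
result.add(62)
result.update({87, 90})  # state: {4, 7, 62, 78, 87, 90}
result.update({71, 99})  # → {4, 7, 62, 71, 78, 87, 90, 99}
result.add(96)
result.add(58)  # {4, 7, 58, 62, 71, 78, 87, 90, 96, 99}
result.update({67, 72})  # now {4, 7, 58, 62, 67, 71, 72, 78, 87, 90, 96, 99}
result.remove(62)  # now {4, 7, 58, 67, 71, 72, 78, 87, 90, 96, 99}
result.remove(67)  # {4, 7, 58, 71, 72, 78, 87, 90, 96, 99}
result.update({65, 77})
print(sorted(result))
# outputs [4, 7, 58, 65, 71, 72, 77, 78, 87, 90, 96, 99]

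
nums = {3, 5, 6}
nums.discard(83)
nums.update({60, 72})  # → {3, 5, 6, 60, 72}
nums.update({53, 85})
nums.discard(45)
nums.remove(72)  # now {3, 5, 6, 53, 60, 85}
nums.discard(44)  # {3, 5, 6, 53, 60, 85}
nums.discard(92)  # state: {3, 5, 6, 53, 60, 85}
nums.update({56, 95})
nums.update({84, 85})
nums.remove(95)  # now {3, 5, 6, 53, 56, 60, 84, 85}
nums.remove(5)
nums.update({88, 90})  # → {3, 6, 53, 56, 60, 84, 85, 88, 90}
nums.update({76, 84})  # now {3, 6, 53, 56, 60, 76, 84, 85, 88, 90}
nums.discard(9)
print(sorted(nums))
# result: [3, 6, 53, 56, 60, 76, 84, 85, 88, 90]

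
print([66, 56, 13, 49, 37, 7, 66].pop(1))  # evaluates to 56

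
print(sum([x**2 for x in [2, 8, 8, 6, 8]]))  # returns 232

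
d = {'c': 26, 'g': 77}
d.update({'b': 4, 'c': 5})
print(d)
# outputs {'c': 5, 'g': 77, 'b': 4}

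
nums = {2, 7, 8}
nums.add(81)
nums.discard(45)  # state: {2, 7, 8, 81}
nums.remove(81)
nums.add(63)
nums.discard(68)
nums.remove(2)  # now {7, 8, 63}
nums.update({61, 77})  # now {7, 8, 61, 63, 77}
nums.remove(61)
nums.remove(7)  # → {8, 63, 77}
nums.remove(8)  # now {63, 77}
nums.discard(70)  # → {63, 77}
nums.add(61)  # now {61, 63, 77}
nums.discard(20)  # {61, 63, 77}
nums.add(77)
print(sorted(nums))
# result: [61, 63, 77]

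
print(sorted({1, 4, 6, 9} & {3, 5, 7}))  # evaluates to []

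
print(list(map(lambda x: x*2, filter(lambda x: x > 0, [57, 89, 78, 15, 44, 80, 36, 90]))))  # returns [114, 178, 156, 30, 88, 160, 72, 180]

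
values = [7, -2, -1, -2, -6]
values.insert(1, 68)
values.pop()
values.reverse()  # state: [-2, -1, -2, 68, 7]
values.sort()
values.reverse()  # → [68, 7, -1, -2, -2]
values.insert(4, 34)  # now [68, 7, -1, -2, 34, -2]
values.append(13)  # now [68, 7, -1, -2, 34, -2, 13]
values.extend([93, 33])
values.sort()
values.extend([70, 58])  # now [-2, -2, -1, 7, 13, 33, 34, 68, 93, 70, 58]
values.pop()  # 58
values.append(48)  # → [-2, -2, -1, 7, 13, 33, 34, 68, 93, 70, 48]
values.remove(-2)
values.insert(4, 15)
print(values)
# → [-2, -1, 7, 13, 15, 33, 34, 68, 93, 70, 48]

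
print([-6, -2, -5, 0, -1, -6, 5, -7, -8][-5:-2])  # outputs [-1, -6, 5]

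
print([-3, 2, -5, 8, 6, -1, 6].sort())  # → None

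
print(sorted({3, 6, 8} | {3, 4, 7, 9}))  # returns [3, 4, 6, 7, 8, 9]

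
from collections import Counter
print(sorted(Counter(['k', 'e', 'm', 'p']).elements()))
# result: ['e', 'k', 'm', 'p']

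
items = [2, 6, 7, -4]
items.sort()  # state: [-4, 2, 6, 7]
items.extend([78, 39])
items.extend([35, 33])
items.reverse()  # [33, 35, 39, 78, 7, 6, 2, -4]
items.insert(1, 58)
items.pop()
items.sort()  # [2, 6, 7, 33, 35, 39, 58, 78]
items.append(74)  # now [2, 6, 7, 33, 35, 39, 58, 78, 74]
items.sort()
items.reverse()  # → [78, 74, 58, 39, 35, 33, 7, 6, 2]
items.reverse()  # [2, 6, 7, 33, 35, 39, 58, 74, 78]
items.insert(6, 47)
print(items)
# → [2, 6, 7, 33, 35, 39, 47, 58, 74, 78]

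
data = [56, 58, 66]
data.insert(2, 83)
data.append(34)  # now [56, 58, 83, 66, 34]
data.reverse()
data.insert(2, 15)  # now [34, 66, 15, 83, 58, 56]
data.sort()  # [15, 34, 56, 58, 66, 83]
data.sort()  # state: [15, 34, 56, 58, 66, 83]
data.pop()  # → 83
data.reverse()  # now [66, 58, 56, 34, 15]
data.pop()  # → 15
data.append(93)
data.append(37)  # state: [66, 58, 56, 34, 93, 37]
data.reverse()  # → [37, 93, 34, 56, 58, 66]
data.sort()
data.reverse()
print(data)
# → [93, 66, 58, 56, 37, 34]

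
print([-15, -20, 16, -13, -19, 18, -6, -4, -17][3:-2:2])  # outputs [-13, 18]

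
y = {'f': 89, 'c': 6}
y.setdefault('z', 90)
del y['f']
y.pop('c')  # 6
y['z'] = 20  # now {'z': 20}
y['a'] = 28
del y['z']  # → {'a': 28}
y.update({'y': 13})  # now {'a': 28, 'y': 13}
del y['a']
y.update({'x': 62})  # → {'y': 13, 'x': 62}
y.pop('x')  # 62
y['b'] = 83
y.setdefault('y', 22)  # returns 13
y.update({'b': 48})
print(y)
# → {'y': 13, 'b': 48}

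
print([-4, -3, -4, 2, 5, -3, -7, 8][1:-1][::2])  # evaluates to [-3, 2, -3]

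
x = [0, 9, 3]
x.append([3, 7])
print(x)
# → [0, 9, 3, [3, 7]]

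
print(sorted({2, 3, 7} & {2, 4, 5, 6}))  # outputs [2]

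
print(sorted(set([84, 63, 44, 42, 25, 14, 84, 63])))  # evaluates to [14, 25, 42, 44, 63, 84]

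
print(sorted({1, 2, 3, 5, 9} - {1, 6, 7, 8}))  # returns [2, 3, 5, 9]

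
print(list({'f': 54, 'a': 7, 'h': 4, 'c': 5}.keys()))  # ['f', 'a', 'h', 'c']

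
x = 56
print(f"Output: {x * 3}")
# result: Output: 168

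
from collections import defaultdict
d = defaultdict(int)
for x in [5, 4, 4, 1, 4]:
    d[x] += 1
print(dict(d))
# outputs {5: 1, 4: 3, 1: 1}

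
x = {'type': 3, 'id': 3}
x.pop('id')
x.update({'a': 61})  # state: {'type': 3, 'a': 61}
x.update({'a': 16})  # {'type': 3, 'a': 16}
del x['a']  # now {'type': 3}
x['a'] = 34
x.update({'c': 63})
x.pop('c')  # 63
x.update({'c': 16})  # {'type': 3, 'a': 34, 'c': 16}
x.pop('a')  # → 34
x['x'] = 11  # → {'type': 3, 'c': 16, 'x': 11}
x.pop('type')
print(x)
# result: {'c': 16, 'x': 11}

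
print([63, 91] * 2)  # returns [63, 91, 63, 91]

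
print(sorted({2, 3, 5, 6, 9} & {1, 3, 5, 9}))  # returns [3, 5, 9]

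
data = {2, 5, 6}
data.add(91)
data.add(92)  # {2, 5, 6, 91, 92}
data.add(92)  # {2, 5, 6, 91, 92}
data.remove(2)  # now {5, 6, 91, 92}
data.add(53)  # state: {5, 6, 53, 91, 92}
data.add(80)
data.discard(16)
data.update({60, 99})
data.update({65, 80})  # {5, 6, 53, 60, 65, 80, 91, 92, 99}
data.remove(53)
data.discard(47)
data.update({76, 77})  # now {5, 6, 60, 65, 76, 77, 80, 91, 92, 99}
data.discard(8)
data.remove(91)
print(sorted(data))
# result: [5, 6, 60, 65, 76, 77, 80, 92, 99]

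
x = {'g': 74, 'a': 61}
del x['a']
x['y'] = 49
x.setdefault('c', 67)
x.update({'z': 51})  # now {'g': 74, 'y': 49, 'c': 67, 'z': 51}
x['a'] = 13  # {'g': 74, 'y': 49, 'c': 67, 'z': 51, 'a': 13}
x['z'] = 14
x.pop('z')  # 14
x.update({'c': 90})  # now {'g': 74, 'y': 49, 'c': 90, 'a': 13}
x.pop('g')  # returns 74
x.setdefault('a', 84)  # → 13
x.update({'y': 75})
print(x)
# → {'y': 75, 'c': 90, 'a': 13}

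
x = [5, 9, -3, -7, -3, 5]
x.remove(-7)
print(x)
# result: [5, 9, -3, -3, 5]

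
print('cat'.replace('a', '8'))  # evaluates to c8t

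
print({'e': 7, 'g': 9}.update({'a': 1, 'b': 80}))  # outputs None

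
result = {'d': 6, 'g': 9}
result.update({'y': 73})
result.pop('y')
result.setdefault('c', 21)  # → 21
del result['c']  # {'d': 6, 'g': 9}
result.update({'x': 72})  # {'d': 6, 'g': 9, 'x': 72}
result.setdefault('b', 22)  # 22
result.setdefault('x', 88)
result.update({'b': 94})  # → {'d': 6, 'g': 9, 'x': 72, 'b': 94}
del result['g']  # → {'d': 6, 'x': 72, 'b': 94}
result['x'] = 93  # {'d': 6, 'x': 93, 'b': 94}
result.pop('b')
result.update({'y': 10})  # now {'d': 6, 'x': 93, 'y': 10}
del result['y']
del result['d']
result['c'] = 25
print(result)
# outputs {'x': 93, 'c': 25}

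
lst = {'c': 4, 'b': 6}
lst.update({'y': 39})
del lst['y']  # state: {'c': 4, 'b': 6}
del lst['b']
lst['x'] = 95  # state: {'c': 4, 'x': 95}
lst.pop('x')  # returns 95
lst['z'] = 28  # {'c': 4, 'z': 28}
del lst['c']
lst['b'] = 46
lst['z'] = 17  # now {'z': 17, 'b': 46}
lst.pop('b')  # 46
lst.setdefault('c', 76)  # 76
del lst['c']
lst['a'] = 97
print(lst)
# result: {'z': 17, 'a': 97}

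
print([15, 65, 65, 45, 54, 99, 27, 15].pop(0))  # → 15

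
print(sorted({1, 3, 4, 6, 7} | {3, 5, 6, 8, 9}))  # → [1, 3, 4, 5, 6, 7, 8, 9]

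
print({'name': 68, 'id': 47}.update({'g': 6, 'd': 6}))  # None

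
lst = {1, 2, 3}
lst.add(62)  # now {1, 2, 3, 62}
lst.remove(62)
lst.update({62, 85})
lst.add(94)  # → {1, 2, 3, 62, 85, 94}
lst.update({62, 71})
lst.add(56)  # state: {1, 2, 3, 56, 62, 71, 85, 94}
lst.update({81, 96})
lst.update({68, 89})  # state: {1, 2, 3, 56, 62, 68, 71, 81, 85, 89, 94, 96}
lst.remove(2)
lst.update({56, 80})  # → {1, 3, 56, 62, 68, 71, 80, 81, 85, 89, 94, 96}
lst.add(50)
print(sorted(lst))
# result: [1, 3, 50, 56, 62, 68, 71, 80, 81, 85, 89, 94, 96]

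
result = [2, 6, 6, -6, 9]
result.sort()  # [-6, 2, 6, 6, 9]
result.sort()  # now [-6, 2, 6, 6, 9]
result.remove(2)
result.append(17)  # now [-6, 6, 6, 9, 17]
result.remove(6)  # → [-6, 6, 9, 17]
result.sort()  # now [-6, 6, 9, 17]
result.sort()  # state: [-6, 6, 9, 17]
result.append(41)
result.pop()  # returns 41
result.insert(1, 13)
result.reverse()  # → [17, 9, 6, 13, -6]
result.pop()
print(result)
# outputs [17, 9, 6, 13]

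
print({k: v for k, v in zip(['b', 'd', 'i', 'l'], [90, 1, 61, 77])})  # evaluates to {'b': 90, 'd': 1, 'i': 61, 'l': 77}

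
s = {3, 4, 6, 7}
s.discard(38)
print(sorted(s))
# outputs [3, 4, 6, 7]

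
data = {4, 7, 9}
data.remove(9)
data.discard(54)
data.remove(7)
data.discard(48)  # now {4}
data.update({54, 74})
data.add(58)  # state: {4, 54, 58, 74}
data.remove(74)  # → {4, 54, 58}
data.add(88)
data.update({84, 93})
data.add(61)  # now {4, 54, 58, 61, 84, 88, 93}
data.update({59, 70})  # {4, 54, 58, 59, 61, 70, 84, 88, 93}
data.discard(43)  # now {4, 54, 58, 59, 61, 70, 84, 88, 93}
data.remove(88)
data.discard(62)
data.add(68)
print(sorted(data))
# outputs [4, 54, 58, 59, 61, 68, 70, 84, 93]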